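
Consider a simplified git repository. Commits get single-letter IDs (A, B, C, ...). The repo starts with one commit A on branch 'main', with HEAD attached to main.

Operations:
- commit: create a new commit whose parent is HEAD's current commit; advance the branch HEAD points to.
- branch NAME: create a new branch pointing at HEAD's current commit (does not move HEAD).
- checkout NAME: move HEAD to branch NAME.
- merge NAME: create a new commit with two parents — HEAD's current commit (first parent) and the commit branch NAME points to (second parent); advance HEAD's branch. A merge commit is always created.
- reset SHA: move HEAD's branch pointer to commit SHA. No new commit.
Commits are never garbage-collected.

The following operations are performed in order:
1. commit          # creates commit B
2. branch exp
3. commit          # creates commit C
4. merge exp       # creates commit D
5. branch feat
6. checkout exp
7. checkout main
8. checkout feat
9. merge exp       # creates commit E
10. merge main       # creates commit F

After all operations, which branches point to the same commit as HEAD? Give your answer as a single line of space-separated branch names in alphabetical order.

Answer: feat

Derivation:
After op 1 (commit): HEAD=main@B [main=B]
After op 2 (branch): HEAD=main@B [exp=B main=B]
After op 3 (commit): HEAD=main@C [exp=B main=C]
After op 4 (merge): HEAD=main@D [exp=B main=D]
After op 5 (branch): HEAD=main@D [exp=B feat=D main=D]
After op 6 (checkout): HEAD=exp@B [exp=B feat=D main=D]
After op 7 (checkout): HEAD=main@D [exp=B feat=D main=D]
After op 8 (checkout): HEAD=feat@D [exp=B feat=D main=D]
After op 9 (merge): HEAD=feat@E [exp=B feat=E main=D]
After op 10 (merge): HEAD=feat@F [exp=B feat=F main=D]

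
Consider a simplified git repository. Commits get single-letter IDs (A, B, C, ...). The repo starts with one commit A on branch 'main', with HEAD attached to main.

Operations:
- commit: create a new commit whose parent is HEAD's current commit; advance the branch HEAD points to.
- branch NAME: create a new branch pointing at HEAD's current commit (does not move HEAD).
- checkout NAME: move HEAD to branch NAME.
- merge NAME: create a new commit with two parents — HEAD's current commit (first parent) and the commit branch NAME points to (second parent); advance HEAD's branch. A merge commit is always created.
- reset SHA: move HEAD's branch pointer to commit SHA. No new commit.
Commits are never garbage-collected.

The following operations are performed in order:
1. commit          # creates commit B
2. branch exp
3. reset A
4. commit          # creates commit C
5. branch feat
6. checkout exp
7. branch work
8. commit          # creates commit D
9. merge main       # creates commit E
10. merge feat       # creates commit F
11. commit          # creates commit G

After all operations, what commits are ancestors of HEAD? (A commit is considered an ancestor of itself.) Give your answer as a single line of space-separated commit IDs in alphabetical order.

Answer: A B C D E F G

Derivation:
After op 1 (commit): HEAD=main@B [main=B]
After op 2 (branch): HEAD=main@B [exp=B main=B]
After op 3 (reset): HEAD=main@A [exp=B main=A]
After op 4 (commit): HEAD=main@C [exp=B main=C]
After op 5 (branch): HEAD=main@C [exp=B feat=C main=C]
After op 6 (checkout): HEAD=exp@B [exp=B feat=C main=C]
After op 7 (branch): HEAD=exp@B [exp=B feat=C main=C work=B]
After op 8 (commit): HEAD=exp@D [exp=D feat=C main=C work=B]
After op 9 (merge): HEAD=exp@E [exp=E feat=C main=C work=B]
After op 10 (merge): HEAD=exp@F [exp=F feat=C main=C work=B]
After op 11 (commit): HEAD=exp@G [exp=G feat=C main=C work=B]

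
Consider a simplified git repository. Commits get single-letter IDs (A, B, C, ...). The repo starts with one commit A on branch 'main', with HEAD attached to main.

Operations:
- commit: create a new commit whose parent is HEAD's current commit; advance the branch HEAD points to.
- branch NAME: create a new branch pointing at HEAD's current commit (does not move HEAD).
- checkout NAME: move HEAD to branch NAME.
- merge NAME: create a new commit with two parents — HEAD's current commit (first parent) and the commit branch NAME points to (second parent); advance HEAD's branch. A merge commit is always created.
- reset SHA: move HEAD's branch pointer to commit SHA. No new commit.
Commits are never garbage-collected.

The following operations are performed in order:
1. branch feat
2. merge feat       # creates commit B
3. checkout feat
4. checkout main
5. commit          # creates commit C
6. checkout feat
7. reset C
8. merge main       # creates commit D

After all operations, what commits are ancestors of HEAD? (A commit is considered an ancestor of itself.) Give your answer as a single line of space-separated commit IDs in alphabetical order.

After op 1 (branch): HEAD=main@A [feat=A main=A]
After op 2 (merge): HEAD=main@B [feat=A main=B]
After op 3 (checkout): HEAD=feat@A [feat=A main=B]
After op 4 (checkout): HEAD=main@B [feat=A main=B]
After op 5 (commit): HEAD=main@C [feat=A main=C]
After op 6 (checkout): HEAD=feat@A [feat=A main=C]
After op 7 (reset): HEAD=feat@C [feat=C main=C]
After op 8 (merge): HEAD=feat@D [feat=D main=C]

Answer: A B C D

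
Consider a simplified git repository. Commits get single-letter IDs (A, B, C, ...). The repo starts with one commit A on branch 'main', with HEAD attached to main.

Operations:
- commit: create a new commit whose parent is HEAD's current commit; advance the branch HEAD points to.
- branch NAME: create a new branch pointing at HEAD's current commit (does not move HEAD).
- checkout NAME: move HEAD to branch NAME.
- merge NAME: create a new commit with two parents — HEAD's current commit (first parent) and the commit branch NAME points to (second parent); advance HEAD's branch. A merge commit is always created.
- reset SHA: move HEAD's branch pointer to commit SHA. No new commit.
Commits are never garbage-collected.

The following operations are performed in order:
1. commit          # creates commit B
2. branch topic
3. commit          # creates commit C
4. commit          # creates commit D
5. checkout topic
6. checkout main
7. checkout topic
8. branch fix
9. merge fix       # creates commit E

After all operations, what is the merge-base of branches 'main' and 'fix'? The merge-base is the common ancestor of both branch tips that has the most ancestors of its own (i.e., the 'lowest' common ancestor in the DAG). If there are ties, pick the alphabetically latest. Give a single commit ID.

After op 1 (commit): HEAD=main@B [main=B]
After op 2 (branch): HEAD=main@B [main=B topic=B]
After op 3 (commit): HEAD=main@C [main=C topic=B]
After op 4 (commit): HEAD=main@D [main=D topic=B]
After op 5 (checkout): HEAD=topic@B [main=D topic=B]
After op 6 (checkout): HEAD=main@D [main=D topic=B]
After op 7 (checkout): HEAD=topic@B [main=D topic=B]
After op 8 (branch): HEAD=topic@B [fix=B main=D topic=B]
After op 9 (merge): HEAD=topic@E [fix=B main=D topic=E]
ancestors(main=D): ['A', 'B', 'C', 'D']
ancestors(fix=B): ['A', 'B']
common: ['A', 'B']

Answer: B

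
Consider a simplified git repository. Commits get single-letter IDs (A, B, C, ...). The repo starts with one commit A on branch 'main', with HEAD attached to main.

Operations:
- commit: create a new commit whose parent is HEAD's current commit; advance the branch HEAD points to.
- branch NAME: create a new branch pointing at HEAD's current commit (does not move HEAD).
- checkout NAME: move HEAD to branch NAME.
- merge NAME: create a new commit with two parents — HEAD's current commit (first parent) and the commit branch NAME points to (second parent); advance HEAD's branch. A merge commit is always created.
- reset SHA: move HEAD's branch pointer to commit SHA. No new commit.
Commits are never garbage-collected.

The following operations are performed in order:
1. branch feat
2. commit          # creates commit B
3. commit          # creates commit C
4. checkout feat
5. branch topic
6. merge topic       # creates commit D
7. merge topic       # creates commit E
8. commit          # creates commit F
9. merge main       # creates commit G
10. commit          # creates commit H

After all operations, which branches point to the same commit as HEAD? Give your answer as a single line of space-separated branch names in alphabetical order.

After op 1 (branch): HEAD=main@A [feat=A main=A]
After op 2 (commit): HEAD=main@B [feat=A main=B]
After op 3 (commit): HEAD=main@C [feat=A main=C]
After op 4 (checkout): HEAD=feat@A [feat=A main=C]
After op 5 (branch): HEAD=feat@A [feat=A main=C topic=A]
After op 6 (merge): HEAD=feat@D [feat=D main=C topic=A]
After op 7 (merge): HEAD=feat@E [feat=E main=C topic=A]
After op 8 (commit): HEAD=feat@F [feat=F main=C topic=A]
After op 9 (merge): HEAD=feat@G [feat=G main=C topic=A]
After op 10 (commit): HEAD=feat@H [feat=H main=C topic=A]

Answer: feat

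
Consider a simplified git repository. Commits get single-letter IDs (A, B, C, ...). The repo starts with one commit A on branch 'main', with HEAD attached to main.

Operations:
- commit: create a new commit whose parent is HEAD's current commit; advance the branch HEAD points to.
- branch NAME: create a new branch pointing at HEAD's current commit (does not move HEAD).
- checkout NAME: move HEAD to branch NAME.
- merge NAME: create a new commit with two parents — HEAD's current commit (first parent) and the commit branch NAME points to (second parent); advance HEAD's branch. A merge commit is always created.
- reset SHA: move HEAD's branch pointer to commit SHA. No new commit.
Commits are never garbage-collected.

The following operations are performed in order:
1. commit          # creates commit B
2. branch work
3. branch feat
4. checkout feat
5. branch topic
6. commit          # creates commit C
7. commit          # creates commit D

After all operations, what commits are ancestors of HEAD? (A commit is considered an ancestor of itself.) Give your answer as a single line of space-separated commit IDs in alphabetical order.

After op 1 (commit): HEAD=main@B [main=B]
After op 2 (branch): HEAD=main@B [main=B work=B]
After op 3 (branch): HEAD=main@B [feat=B main=B work=B]
After op 4 (checkout): HEAD=feat@B [feat=B main=B work=B]
After op 5 (branch): HEAD=feat@B [feat=B main=B topic=B work=B]
After op 6 (commit): HEAD=feat@C [feat=C main=B topic=B work=B]
After op 7 (commit): HEAD=feat@D [feat=D main=B topic=B work=B]

Answer: A B C D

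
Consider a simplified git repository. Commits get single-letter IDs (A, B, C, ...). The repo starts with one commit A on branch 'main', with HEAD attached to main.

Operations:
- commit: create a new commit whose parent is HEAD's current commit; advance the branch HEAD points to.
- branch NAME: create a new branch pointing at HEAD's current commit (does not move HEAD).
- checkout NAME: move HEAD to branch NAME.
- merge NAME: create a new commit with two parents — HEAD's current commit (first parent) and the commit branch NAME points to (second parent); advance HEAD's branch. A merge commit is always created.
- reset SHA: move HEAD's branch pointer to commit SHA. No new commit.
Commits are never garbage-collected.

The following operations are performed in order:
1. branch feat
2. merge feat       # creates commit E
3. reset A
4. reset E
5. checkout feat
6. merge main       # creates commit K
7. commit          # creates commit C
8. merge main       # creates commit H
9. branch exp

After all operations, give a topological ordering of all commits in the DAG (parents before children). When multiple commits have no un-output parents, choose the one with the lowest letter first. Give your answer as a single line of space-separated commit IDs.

Answer: A E K C H

Derivation:
After op 1 (branch): HEAD=main@A [feat=A main=A]
After op 2 (merge): HEAD=main@E [feat=A main=E]
After op 3 (reset): HEAD=main@A [feat=A main=A]
After op 4 (reset): HEAD=main@E [feat=A main=E]
After op 5 (checkout): HEAD=feat@A [feat=A main=E]
After op 6 (merge): HEAD=feat@K [feat=K main=E]
After op 7 (commit): HEAD=feat@C [feat=C main=E]
After op 8 (merge): HEAD=feat@H [feat=H main=E]
After op 9 (branch): HEAD=feat@H [exp=H feat=H main=E]
commit A: parents=[]
commit C: parents=['K']
commit E: parents=['A', 'A']
commit H: parents=['C', 'E']
commit K: parents=['A', 'E']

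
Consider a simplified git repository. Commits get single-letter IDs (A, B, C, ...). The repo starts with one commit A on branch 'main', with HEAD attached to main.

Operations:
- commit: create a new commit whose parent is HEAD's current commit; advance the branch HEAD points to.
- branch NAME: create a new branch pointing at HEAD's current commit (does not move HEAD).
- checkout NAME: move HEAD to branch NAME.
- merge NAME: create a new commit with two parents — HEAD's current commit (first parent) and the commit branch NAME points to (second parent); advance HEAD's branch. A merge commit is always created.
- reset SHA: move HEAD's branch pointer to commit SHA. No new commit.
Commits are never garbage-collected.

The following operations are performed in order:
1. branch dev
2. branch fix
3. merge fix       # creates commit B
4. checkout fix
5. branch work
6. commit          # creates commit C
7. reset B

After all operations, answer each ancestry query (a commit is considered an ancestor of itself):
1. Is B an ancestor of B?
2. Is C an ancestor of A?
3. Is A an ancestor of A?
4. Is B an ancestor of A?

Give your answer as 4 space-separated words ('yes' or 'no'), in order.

Answer: yes no yes no

Derivation:
After op 1 (branch): HEAD=main@A [dev=A main=A]
After op 2 (branch): HEAD=main@A [dev=A fix=A main=A]
After op 3 (merge): HEAD=main@B [dev=A fix=A main=B]
After op 4 (checkout): HEAD=fix@A [dev=A fix=A main=B]
After op 5 (branch): HEAD=fix@A [dev=A fix=A main=B work=A]
After op 6 (commit): HEAD=fix@C [dev=A fix=C main=B work=A]
After op 7 (reset): HEAD=fix@B [dev=A fix=B main=B work=A]
ancestors(B) = {A,B}; B in? yes
ancestors(A) = {A}; C in? no
ancestors(A) = {A}; A in? yes
ancestors(A) = {A}; B in? no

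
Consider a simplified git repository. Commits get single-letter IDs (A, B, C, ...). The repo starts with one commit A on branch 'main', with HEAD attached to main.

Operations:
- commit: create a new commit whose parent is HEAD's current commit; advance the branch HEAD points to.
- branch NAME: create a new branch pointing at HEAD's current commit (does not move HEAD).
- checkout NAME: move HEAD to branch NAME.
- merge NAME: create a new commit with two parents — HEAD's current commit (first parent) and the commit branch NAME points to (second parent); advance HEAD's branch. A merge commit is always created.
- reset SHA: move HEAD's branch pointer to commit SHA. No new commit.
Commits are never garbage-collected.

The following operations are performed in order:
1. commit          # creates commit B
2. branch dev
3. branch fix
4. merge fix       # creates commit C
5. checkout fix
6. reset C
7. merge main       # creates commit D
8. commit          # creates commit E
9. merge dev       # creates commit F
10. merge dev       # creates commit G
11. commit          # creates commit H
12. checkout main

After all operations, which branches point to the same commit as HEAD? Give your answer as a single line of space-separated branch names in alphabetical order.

After op 1 (commit): HEAD=main@B [main=B]
After op 2 (branch): HEAD=main@B [dev=B main=B]
After op 3 (branch): HEAD=main@B [dev=B fix=B main=B]
After op 4 (merge): HEAD=main@C [dev=B fix=B main=C]
After op 5 (checkout): HEAD=fix@B [dev=B fix=B main=C]
After op 6 (reset): HEAD=fix@C [dev=B fix=C main=C]
After op 7 (merge): HEAD=fix@D [dev=B fix=D main=C]
After op 8 (commit): HEAD=fix@E [dev=B fix=E main=C]
After op 9 (merge): HEAD=fix@F [dev=B fix=F main=C]
After op 10 (merge): HEAD=fix@G [dev=B fix=G main=C]
After op 11 (commit): HEAD=fix@H [dev=B fix=H main=C]
After op 12 (checkout): HEAD=main@C [dev=B fix=H main=C]

Answer: main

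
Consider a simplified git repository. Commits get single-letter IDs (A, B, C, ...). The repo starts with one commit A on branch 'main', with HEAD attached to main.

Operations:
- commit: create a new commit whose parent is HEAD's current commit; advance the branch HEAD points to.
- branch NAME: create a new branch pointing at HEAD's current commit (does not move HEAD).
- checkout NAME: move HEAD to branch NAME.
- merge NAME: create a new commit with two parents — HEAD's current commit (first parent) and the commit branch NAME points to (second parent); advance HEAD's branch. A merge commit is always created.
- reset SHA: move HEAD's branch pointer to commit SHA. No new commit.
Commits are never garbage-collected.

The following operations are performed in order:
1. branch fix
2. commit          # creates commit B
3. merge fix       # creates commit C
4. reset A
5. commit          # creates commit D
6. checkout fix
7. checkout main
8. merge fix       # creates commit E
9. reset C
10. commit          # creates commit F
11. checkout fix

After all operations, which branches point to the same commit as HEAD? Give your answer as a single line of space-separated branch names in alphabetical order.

Answer: fix

Derivation:
After op 1 (branch): HEAD=main@A [fix=A main=A]
After op 2 (commit): HEAD=main@B [fix=A main=B]
After op 3 (merge): HEAD=main@C [fix=A main=C]
After op 4 (reset): HEAD=main@A [fix=A main=A]
After op 5 (commit): HEAD=main@D [fix=A main=D]
After op 6 (checkout): HEAD=fix@A [fix=A main=D]
After op 7 (checkout): HEAD=main@D [fix=A main=D]
After op 8 (merge): HEAD=main@E [fix=A main=E]
After op 9 (reset): HEAD=main@C [fix=A main=C]
After op 10 (commit): HEAD=main@F [fix=A main=F]
After op 11 (checkout): HEAD=fix@A [fix=A main=F]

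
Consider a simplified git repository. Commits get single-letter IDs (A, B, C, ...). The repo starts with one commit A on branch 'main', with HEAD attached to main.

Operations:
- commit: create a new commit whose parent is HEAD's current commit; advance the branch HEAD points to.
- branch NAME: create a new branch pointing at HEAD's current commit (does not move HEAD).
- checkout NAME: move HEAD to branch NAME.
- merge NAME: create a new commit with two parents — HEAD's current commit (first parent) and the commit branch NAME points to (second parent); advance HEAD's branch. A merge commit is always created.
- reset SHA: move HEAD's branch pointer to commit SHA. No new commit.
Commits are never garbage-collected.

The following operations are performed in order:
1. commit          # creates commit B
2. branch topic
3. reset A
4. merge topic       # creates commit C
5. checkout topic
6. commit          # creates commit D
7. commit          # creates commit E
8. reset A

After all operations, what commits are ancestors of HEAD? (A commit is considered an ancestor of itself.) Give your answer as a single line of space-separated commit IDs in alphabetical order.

After op 1 (commit): HEAD=main@B [main=B]
After op 2 (branch): HEAD=main@B [main=B topic=B]
After op 3 (reset): HEAD=main@A [main=A topic=B]
After op 4 (merge): HEAD=main@C [main=C topic=B]
After op 5 (checkout): HEAD=topic@B [main=C topic=B]
After op 6 (commit): HEAD=topic@D [main=C topic=D]
After op 7 (commit): HEAD=topic@E [main=C topic=E]
After op 8 (reset): HEAD=topic@A [main=C topic=A]

Answer: A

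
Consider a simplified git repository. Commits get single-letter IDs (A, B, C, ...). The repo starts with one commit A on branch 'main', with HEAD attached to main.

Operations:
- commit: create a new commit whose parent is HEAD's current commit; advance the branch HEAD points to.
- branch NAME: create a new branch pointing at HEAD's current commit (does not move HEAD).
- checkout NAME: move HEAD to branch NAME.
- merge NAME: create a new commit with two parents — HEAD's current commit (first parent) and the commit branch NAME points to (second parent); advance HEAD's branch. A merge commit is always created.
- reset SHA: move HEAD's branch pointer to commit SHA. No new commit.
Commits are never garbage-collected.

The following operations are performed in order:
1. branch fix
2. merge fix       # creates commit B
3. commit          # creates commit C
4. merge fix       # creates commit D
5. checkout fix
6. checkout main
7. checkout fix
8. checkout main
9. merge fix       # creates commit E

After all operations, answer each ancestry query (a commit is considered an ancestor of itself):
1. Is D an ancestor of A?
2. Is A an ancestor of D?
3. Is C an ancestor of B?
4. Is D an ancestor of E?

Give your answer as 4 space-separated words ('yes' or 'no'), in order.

Answer: no yes no yes

Derivation:
After op 1 (branch): HEAD=main@A [fix=A main=A]
After op 2 (merge): HEAD=main@B [fix=A main=B]
After op 3 (commit): HEAD=main@C [fix=A main=C]
After op 4 (merge): HEAD=main@D [fix=A main=D]
After op 5 (checkout): HEAD=fix@A [fix=A main=D]
After op 6 (checkout): HEAD=main@D [fix=A main=D]
After op 7 (checkout): HEAD=fix@A [fix=A main=D]
After op 8 (checkout): HEAD=main@D [fix=A main=D]
After op 9 (merge): HEAD=main@E [fix=A main=E]
ancestors(A) = {A}; D in? no
ancestors(D) = {A,B,C,D}; A in? yes
ancestors(B) = {A,B}; C in? no
ancestors(E) = {A,B,C,D,E}; D in? yes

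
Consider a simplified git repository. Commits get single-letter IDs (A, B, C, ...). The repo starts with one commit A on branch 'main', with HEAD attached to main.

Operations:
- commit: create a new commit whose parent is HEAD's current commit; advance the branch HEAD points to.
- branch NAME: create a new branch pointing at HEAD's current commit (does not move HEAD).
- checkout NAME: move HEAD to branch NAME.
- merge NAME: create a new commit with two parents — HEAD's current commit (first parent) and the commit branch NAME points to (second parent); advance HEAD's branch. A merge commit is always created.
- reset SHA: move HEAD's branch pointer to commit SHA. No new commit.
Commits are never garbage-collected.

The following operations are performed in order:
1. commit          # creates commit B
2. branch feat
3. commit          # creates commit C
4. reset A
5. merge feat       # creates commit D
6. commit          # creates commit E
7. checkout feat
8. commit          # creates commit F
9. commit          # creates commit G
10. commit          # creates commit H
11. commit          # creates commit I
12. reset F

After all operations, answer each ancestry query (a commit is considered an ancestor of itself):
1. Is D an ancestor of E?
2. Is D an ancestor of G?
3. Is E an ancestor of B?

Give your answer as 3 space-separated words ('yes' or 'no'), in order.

Answer: yes no no

Derivation:
After op 1 (commit): HEAD=main@B [main=B]
After op 2 (branch): HEAD=main@B [feat=B main=B]
After op 3 (commit): HEAD=main@C [feat=B main=C]
After op 4 (reset): HEAD=main@A [feat=B main=A]
After op 5 (merge): HEAD=main@D [feat=B main=D]
After op 6 (commit): HEAD=main@E [feat=B main=E]
After op 7 (checkout): HEAD=feat@B [feat=B main=E]
After op 8 (commit): HEAD=feat@F [feat=F main=E]
After op 9 (commit): HEAD=feat@G [feat=G main=E]
After op 10 (commit): HEAD=feat@H [feat=H main=E]
After op 11 (commit): HEAD=feat@I [feat=I main=E]
After op 12 (reset): HEAD=feat@F [feat=F main=E]
ancestors(E) = {A,B,D,E}; D in? yes
ancestors(G) = {A,B,F,G}; D in? no
ancestors(B) = {A,B}; E in? no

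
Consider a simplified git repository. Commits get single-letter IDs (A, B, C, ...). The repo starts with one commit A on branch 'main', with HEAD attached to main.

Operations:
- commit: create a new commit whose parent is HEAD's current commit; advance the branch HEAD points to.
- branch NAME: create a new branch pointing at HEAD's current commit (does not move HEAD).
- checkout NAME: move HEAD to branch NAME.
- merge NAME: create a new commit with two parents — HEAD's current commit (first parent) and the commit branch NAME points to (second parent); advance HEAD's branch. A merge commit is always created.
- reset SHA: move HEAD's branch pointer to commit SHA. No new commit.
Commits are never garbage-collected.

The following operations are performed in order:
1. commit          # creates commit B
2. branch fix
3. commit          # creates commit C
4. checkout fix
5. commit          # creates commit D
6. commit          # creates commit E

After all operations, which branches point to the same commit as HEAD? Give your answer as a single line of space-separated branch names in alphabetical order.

Answer: fix

Derivation:
After op 1 (commit): HEAD=main@B [main=B]
After op 2 (branch): HEAD=main@B [fix=B main=B]
After op 3 (commit): HEAD=main@C [fix=B main=C]
After op 4 (checkout): HEAD=fix@B [fix=B main=C]
After op 5 (commit): HEAD=fix@D [fix=D main=C]
After op 6 (commit): HEAD=fix@E [fix=E main=C]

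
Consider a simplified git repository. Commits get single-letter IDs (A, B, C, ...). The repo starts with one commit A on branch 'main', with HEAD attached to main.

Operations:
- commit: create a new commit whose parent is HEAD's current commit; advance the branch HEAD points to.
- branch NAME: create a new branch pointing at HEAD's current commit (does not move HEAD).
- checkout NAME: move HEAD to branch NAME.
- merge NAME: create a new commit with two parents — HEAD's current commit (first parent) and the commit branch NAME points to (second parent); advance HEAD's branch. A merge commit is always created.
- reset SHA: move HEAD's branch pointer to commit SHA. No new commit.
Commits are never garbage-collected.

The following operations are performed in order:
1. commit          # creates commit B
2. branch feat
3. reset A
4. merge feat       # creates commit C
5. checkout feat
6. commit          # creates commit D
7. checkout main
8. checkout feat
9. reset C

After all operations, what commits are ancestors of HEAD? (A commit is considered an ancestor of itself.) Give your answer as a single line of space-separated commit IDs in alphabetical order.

Answer: A B C

Derivation:
After op 1 (commit): HEAD=main@B [main=B]
After op 2 (branch): HEAD=main@B [feat=B main=B]
After op 3 (reset): HEAD=main@A [feat=B main=A]
After op 4 (merge): HEAD=main@C [feat=B main=C]
After op 5 (checkout): HEAD=feat@B [feat=B main=C]
After op 6 (commit): HEAD=feat@D [feat=D main=C]
After op 7 (checkout): HEAD=main@C [feat=D main=C]
After op 8 (checkout): HEAD=feat@D [feat=D main=C]
After op 9 (reset): HEAD=feat@C [feat=C main=C]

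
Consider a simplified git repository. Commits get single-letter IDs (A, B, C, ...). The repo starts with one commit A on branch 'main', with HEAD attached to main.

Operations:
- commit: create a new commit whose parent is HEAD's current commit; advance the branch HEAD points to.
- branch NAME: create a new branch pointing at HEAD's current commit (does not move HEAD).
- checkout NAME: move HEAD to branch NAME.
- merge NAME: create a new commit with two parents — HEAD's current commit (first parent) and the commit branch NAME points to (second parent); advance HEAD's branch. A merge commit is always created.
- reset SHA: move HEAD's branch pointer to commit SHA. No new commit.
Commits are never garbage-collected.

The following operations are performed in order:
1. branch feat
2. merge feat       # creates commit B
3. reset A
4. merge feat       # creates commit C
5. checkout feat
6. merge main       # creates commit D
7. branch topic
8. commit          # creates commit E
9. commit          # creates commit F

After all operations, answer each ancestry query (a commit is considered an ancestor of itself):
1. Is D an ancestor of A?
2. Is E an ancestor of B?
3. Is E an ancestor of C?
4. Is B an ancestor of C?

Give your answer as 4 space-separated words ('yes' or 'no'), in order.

Answer: no no no no

Derivation:
After op 1 (branch): HEAD=main@A [feat=A main=A]
After op 2 (merge): HEAD=main@B [feat=A main=B]
After op 3 (reset): HEAD=main@A [feat=A main=A]
After op 4 (merge): HEAD=main@C [feat=A main=C]
After op 5 (checkout): HEAD=feat@A [feat=A main=C]
After op 6 (merge): HEAD=feat@D [feat=D main=C]
After op 7 (branch): HEAD=feat@D [feat=D main=C topic=D]
After op 8 (commit): HEAD=feat@E [feat=E main=C topic=D]
After op 9 (commit): HEAD=feat@F [feat=F main=C topic=D]
ancestors(A) = {A}; D in? no
ancestors(B) = {A,B}; E in? no
ancestors(C) = {A,C}; E in? no
ancestors(C) = {A,C}; B in? no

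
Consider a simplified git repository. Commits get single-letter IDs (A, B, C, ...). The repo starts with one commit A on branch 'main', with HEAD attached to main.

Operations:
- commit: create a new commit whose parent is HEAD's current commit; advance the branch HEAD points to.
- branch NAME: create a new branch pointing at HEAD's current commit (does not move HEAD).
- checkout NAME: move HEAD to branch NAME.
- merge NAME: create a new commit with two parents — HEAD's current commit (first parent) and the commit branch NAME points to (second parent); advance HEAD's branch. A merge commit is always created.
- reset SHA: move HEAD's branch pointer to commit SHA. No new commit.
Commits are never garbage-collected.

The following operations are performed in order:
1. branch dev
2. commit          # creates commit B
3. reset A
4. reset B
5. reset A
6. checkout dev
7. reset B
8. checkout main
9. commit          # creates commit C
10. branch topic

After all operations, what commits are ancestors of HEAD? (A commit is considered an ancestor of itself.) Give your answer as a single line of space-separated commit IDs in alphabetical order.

After op 1 (branch): HEAD=main@A [dev=A main=A]
After op 2 (commit): HEAD=main@B [dev=A main=B]
After op 3 (reset): HEAD=main@A [dev=A main=A]
After op 4 (reset): HEAD=main@B [dev=A main=B]
After op 5 (reset): HEAD=main@A [dev=A main=A]
After op 6 (checkout): HEAD=dev@A [dev=A main=A]
After op 7 (reset): HEAD=dev@B [dev=B main=A]
After op 8 (checkout): HEAD=main@A [dev=B main=A]
After op 9 (commit): HEAD=main@C [dev=B main=C]
After op 10 (branch): HEAD=main@C [dev=B main=C topic=C]

Answer: A C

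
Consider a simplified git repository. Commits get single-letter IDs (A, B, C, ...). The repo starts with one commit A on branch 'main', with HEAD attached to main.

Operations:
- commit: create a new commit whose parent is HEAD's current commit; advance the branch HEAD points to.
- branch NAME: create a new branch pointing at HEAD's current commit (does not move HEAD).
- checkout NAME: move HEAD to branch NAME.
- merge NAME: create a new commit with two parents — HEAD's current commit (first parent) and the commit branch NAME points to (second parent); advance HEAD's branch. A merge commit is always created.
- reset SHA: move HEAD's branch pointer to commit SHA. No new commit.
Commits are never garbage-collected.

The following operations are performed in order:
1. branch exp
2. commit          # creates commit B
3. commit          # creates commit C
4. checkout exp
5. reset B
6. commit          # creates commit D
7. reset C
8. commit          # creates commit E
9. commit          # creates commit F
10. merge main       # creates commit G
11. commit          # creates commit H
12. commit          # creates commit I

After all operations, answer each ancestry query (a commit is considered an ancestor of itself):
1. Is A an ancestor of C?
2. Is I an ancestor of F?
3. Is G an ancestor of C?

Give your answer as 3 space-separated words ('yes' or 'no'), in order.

After op 1 (branch): HEAD=main@A [exp=A main=A]
After op 2 (commit): HEAD=main@B [exp=A main=B]
After op 3 (commit): HEAD=main@C [exp=A main=C]
After op 4 (checkout): HEAD=exp@A [exp=A main=C]
After op 5 (reset): HEAD=exp@B [exp=B main=C]
After op 6 (commit): HEAD=exp@D [exp=D main=C]
After op 7 (reset): HEAD=exp@C [exp=C main=C]
After op 8 (commit): HEAD=exp@E [exp=E main=C]
After op 9 (commit): HEAD=exp@F [exp=F main=C]
After op 10 (merge): HEAD=exp@G [exp=G main=C]
After op 11 (commit): HEAD=exp@H [exp=H main=C]
After op 12 (commit): HEAD=exp@I [exp=I main=C]
ancestors(C) = {A,B,C}; A in? yes
ancestors(F) = {A,B,C,E,F}; I in? no
ancestors(C) = {A,B,C}; G in? no

Answer: yes no no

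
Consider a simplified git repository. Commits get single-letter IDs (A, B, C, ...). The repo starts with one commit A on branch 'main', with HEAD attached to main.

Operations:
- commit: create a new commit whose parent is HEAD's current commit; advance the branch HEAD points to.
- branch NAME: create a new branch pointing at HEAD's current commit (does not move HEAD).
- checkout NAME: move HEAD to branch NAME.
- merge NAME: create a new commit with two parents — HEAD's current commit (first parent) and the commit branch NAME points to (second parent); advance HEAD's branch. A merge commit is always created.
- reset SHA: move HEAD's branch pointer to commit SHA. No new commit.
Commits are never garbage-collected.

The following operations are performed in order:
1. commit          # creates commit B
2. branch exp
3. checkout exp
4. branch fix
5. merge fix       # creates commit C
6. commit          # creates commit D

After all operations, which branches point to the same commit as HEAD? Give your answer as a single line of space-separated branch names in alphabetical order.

Answer: exp

Derivation:
After op 1 (commit): HEAD=main@B [main=B]
After op 2 (branch): HEAD=main@B [exp=B main=B]
After op 3 (checkout): HEAD=exp@B [exp=B main=B]
After op 4 (branch): HEAD=exp@B [exp=B fix=B main=B]
After op 5 (merge): HEAD=exp@C [exp=C fix=B main=B]
After op 6 (commit): HEAD=exp@D [exp=D fix=B main=B]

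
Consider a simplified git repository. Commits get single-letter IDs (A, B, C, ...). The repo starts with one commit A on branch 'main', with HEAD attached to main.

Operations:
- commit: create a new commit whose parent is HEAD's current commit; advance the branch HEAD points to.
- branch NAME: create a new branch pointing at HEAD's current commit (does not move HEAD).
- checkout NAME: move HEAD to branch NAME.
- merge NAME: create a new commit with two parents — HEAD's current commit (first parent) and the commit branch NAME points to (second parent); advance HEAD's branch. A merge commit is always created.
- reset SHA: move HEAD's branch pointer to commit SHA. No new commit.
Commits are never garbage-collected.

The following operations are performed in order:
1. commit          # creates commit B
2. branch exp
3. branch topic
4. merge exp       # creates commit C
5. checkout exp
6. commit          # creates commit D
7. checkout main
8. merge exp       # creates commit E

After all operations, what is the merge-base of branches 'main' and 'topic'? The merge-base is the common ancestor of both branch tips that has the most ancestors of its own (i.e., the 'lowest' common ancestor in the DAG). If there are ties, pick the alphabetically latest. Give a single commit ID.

Answer: B

Derivation:
After op 1 (commit): HEAD=main@B [main=B]
After op 2 (branch): HEAD=main@B [exp=B main=B]
After op 3 (branch): HEAD=main@B [exp=B main=B topic=B]
After op 4 (merge): HEAD=main@C [exp=B main=C topic=B]
After op 5 (checkout): HEAD=exp@B [exp=B main=C topic=B]
After op 6 (commit): HEAD=exp@D [exp=D main=C topic=B]
After op 7 (checkout): HEAD=main@C [exp=D main=C topic=B]
After op 8 (merge): HEAD=main@E [exp=D main=E topic=B]
ancestors(main=E): ['A', 'B', 'C', 'D', 'E']
ancestors(topic=B): ['A', 'B']
common: ['A', 'B']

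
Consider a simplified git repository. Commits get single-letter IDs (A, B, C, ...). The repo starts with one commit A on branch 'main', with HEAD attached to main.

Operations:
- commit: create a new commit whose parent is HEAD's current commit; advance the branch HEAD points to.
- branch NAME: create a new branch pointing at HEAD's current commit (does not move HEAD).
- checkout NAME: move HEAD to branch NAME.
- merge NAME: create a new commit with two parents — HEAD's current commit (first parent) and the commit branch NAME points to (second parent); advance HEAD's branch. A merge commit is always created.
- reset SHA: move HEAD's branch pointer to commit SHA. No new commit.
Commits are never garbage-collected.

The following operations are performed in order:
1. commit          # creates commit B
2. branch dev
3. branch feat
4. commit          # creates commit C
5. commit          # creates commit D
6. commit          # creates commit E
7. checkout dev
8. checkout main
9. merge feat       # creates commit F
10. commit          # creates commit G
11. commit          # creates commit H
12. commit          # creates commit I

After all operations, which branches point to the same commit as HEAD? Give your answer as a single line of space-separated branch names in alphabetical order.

Answer: main

Derivation:
After op 1 (commit): HEAD=main@B [main=B]
After op 2 (branch): HEAD=main@B [dev=B main=B]
After op 3 (branch): HEAD=main@B [dev=B feat=B main=B]
After op 4 (commit): HEAD=main@C [dev=B feat=B main=C]
After op 5 (commit): HEAD=main@D [dev=B feat=B main=D]
After op 6 (commit): HEAD=main@E [dev=B feat=B main=E]
After op 7 (checkout): HEAD=dev@B [dev=B feat=B main=E]
After op 8 (checkout): HEAD=main@E [dev=B feat=B main=E]
After op 9 (merge): HEAD=main@F [dev=B feat=B main=F]
After op 10 (commit): HEAD=main@G [dev=B feat=B main=G]
After op 11 (commit): HEAD=main@H [dev=B feat=B main=H]
After op 12 (commit): HEAD=main@I [dev=B feat=B main=I]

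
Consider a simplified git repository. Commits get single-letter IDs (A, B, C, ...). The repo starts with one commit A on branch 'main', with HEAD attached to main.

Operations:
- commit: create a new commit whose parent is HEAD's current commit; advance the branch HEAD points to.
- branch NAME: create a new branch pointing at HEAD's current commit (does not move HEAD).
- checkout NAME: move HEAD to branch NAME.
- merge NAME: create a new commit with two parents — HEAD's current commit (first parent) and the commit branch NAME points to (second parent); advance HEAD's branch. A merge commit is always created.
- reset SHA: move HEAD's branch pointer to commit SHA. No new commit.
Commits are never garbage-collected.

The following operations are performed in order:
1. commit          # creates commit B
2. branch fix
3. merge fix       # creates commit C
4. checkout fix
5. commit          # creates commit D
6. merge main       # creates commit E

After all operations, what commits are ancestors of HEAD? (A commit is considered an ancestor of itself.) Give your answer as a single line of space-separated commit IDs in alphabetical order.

After op 1 (commit): HEAD=main@B [main=B]
After op 2 (branch): HEAD=main@B [fix=B main=B]
After op 3 (merge): HEAD=main@C [fix=B main=C]
After op 4 (checkout): HEAD=fix@B [fix=B main=C]
After op 5 (commit): HEAD=fix@D [fix=D main=C]
After op 6 (merge): HEAD=fix@E [fix=E main=C]

Answer: A B C D E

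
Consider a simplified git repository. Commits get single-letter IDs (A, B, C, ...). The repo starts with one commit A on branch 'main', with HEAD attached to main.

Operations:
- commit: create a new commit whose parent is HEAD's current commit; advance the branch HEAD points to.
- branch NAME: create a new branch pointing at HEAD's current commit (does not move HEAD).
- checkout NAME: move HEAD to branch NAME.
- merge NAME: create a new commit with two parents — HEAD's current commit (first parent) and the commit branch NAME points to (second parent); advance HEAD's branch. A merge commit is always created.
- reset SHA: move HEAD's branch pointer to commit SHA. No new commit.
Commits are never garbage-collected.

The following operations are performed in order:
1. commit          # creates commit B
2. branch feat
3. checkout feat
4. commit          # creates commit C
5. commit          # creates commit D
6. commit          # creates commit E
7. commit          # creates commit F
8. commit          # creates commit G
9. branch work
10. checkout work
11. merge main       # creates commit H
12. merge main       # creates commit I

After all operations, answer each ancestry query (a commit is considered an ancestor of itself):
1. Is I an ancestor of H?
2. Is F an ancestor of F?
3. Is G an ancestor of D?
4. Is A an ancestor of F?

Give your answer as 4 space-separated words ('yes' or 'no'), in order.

Answer: no yes no yes

Derivation:
After op 1 (commit): HEAD=main@B [main=B]
After op 2 (branch): HEAD=main@B [feat=B main=B]
After op 3 (checkout): HEAD=feat@B [feat=B main=B]
After op 4 (commit): HEAD=feat@C [feat=C main=B]
After op 5 (commit): HEAD=feat@D [feat=D main=B]
After op 6 (commit): HEAD=feat@E [feat=E main=B]
After op 7 (commit): HEAD=feat@F [feat=F main=B]
After op 8 (commit): HEAD=feat@G [feat=G main=B]
After op 9 (branch): HEAD=feat@G [feat=G main=B work=G]
After op 10 (checkout): HEAD=work@G [feat=G main=B work=G]
After op 11 (merge): HEAD=work@H [feat=G main=B work=H]
After op 12 (merge): HEAD=work@I [feat=G main=B work=I]
ancestors(H) = {A,B,C,D,E,F,G,H}; I in? no
ancestors(F) = {A,B,C,D,E,F}; F in? yes
ancestors(D) = {A,B,C,D}; G in? no
ancestors(F) = {A,B,C,D,E,F}; A in? yes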